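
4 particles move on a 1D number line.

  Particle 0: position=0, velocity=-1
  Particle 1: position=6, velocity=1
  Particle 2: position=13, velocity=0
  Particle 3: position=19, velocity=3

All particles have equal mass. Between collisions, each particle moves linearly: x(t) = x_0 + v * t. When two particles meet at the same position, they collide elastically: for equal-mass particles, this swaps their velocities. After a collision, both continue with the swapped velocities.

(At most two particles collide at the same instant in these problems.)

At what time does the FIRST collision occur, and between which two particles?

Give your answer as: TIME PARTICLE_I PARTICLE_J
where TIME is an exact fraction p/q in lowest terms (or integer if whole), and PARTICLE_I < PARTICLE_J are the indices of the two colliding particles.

Answer: 7 1 2

Derivation:
Pair (0,1): pos 0,6 vel -1,1 -> not approaching (rel speed -2 <= 0)
Pair (1,2): pos 6,13 vel 1,0 -> gap=7, closing at 1/unit, collide at t=7
Pair (2,3): pos 13,19 vel 0,3 -> not approaching (rel speed -3 <= 0)
Earliest collision: t=7 between 1 and 2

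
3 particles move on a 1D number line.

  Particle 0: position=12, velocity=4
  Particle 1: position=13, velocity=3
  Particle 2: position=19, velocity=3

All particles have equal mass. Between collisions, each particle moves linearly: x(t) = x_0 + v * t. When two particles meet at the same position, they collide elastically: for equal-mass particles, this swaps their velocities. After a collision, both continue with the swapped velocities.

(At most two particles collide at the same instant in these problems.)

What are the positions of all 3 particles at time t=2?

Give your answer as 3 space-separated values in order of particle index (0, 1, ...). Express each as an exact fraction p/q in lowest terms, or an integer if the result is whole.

Collision at t=1: particles 0 and 1 swap velocities; positions: p0=16 p1=16 p2=22; velocities now: v0=3 v1=4 v2=3
Advance to t=2 (no further collisions before then); velocities: v0=3 v1=4 v2=3; positions = 19 20 25

Answer: 19 20 25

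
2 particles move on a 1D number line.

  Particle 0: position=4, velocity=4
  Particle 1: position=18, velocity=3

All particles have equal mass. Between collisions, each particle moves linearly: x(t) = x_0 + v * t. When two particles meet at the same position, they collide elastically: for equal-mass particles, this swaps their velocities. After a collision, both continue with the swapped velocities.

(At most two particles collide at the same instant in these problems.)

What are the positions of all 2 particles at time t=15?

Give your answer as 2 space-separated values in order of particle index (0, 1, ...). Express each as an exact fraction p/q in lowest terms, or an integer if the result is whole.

Collision at t=14: particles 0 and 1 swap velocities; positions: p0=60 p1=60; velocities now: v0=3 v1=4
Advance to t=15 (no further collisions before then); velocities: v0=3 v1=4; positions = 63 64

Answer: 63 64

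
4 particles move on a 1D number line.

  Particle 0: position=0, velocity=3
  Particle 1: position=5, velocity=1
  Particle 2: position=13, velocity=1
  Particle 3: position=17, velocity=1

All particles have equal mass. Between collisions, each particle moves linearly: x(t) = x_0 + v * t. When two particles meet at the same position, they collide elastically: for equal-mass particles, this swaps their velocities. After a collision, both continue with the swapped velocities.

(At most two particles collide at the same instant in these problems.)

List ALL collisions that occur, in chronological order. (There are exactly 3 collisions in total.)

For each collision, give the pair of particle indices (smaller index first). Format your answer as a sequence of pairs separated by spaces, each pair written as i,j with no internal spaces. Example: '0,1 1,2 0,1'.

Collision at t=5/2: particles 0 and 1 swap velocities; positions: p0=15/2 p1=15/2 p2=31/2 p3=39/2; velocities now: v0=1 v1=3 v2=1 v3=1
Collision at t=13/2: particles 1 and 2 swap velocities; positions: p0=23/2 p1=39/2 p2=39/2 p3=47/2; velocities now: v0=1 v1=1 v2=3 v3=1
Collision at t=17/2: particles 2 and 3 swap velocities; positions: p0=27/2 p1=43/2 p2=51/2 p3=51/2; velocities now: v0=1 v1=1 v2=1 v3=3

Answer: 0,1 1,2 2,3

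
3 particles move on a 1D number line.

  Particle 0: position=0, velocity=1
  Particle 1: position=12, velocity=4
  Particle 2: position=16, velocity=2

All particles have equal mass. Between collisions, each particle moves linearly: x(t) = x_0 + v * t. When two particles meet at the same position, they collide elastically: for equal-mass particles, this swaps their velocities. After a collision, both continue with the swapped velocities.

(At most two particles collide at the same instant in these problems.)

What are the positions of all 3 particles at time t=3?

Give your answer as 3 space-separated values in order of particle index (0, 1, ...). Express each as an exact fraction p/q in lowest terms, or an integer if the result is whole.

Collision at t=2: particles 1 and 2 swap velocities; positions: p0=2 p1=20 p2=20; velocities now: v0=1 v1=2 v2=4
Advance to t=3 (no further collisions before then); velocities: v0=1 v1=2 v2=4; positions = 3 22 24

Answer: 3 22 24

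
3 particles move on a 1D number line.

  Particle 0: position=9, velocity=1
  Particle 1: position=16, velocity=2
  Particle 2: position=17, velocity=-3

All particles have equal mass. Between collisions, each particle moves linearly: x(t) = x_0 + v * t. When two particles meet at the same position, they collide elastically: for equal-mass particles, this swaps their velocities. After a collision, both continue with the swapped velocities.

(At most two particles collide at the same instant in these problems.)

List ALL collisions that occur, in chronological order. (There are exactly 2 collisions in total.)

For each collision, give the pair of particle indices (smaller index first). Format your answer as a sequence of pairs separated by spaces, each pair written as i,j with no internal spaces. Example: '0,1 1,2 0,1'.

Collision at t=1/5: particles 1 and 2 swap velocities; positions: p0=46/5 p1=82/5 p2=82/5; velocities now: v0=1 v1=-3 v2=2
Collision at t=2: particles 0 and 1 swap velocities; positions: p0=11 p1=11 p2=20; velocities now: v0=-3 v1=1 v2=2

Answer: 1,2 0,1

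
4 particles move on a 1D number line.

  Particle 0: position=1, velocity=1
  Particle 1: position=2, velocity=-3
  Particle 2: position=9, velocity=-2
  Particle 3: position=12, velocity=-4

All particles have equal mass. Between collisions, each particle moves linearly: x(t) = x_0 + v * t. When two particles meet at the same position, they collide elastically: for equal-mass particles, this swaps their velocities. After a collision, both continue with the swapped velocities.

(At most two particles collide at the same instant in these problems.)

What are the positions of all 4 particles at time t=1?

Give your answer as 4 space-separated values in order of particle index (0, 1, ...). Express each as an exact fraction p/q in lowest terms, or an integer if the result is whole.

Answer: -1 2 7 8

Derivation:
Collision at t=1/4: particles 0 and 1 swap velocities; positions: p0=5/4 p1=5/4 p2=17/2 p3=11; velocities now: v0=-3 v1=1 v2=-2 v3=-4
Advance to t=1 (no further collisions before then); velocities: v0=-3 v1=1 v2=-2 v3=-4; positions = -1 2 7 8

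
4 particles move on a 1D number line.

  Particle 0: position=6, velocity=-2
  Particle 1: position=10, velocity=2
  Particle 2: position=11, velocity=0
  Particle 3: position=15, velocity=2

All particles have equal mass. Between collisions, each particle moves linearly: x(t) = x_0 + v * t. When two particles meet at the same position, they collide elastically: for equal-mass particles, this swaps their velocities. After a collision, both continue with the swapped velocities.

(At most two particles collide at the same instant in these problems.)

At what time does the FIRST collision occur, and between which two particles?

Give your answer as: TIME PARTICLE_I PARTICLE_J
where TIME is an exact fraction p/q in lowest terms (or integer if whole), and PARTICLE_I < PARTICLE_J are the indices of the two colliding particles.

Answer: 1/2 1 2

Derivation:
Pair (0,1): pos 6,10 vel -2,2 -> not approaching (rel speed -4 <= 0)
Pair (1,2): pos 10,11 vel 2,0 -> gap=1, closing at 2/unit, collide at t=1/2
Pair (2,3): pos 11,15 vel 0,2 -> not approaching (rel speed -2 <= 0)
Earliest collision: t=1/2 between 1 and 2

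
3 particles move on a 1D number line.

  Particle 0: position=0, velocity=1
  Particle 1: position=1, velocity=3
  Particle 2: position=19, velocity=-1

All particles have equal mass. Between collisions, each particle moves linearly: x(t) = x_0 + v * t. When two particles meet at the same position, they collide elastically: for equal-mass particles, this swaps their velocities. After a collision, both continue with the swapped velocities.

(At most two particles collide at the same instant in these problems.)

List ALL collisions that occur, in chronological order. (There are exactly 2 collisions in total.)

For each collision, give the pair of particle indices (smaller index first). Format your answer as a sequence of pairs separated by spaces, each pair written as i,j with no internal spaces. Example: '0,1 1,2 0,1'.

Answer: 1,2 0,1

Derivation:
Collision at t=9/2: particles 1 and 2 swap velocities; positions: p0=9/2 p1=29/2 p2=29/2; velocities now: v0=1 v1=-1 v2=3
Collision at t=19/2: particles 0 and 1 swap velocities; positions: p0=19/2 p1=19/2 p2=59/2; velocities now: v0=-1 v1=1 v2=3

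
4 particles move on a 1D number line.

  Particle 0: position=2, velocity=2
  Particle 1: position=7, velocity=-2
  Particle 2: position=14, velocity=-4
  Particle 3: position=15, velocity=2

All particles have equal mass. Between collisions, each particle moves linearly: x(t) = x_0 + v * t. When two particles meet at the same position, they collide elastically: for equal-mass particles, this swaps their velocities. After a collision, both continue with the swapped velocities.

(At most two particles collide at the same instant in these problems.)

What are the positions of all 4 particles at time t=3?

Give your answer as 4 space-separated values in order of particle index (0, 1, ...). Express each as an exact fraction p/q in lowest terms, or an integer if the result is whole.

Answer: 1 2 8 21

Derivation:
Collision at t=5/4: particles 0 and 1 swap velocities; positions: p0=9/2 p1=9/2 p2=9 p3=35/2; velocities now: v0=-2 v1=2 v2=-4 v3=2
Collision at t=2: particles 1 and 2 swap velocities; positions: p0=3 p1=6 p2=6 p3=19; velocities now: v0=-2 v1=-4 v2=2 v3=2
Advance to t=3 (no further collisions before then); velocities: v0=-2 v1=-4 v2=2 v3=2; positions = 1 2 8 21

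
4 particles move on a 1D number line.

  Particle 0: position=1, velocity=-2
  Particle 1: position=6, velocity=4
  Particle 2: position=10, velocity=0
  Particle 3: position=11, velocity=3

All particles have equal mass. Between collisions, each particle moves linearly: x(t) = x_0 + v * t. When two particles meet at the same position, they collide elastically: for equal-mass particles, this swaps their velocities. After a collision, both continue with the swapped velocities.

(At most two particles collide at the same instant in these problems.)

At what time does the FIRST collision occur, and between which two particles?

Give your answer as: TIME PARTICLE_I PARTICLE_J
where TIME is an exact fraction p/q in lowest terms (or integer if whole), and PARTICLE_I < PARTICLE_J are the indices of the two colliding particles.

Pair (0,1): pos 1,6 vel -2,4 -> not approaching (rel speed -6 <= 0)
Pair (1,2): pos 6,10 vel 4,0 -> gap=4, closing at 4/unit, collide at t=1
Pair (2,3): pos 10,11 vel 0,3 -> not approaching (rel speed -3 <= 0)
Earliest collision: t=1 between 1 and 2

Answer: 1 1 2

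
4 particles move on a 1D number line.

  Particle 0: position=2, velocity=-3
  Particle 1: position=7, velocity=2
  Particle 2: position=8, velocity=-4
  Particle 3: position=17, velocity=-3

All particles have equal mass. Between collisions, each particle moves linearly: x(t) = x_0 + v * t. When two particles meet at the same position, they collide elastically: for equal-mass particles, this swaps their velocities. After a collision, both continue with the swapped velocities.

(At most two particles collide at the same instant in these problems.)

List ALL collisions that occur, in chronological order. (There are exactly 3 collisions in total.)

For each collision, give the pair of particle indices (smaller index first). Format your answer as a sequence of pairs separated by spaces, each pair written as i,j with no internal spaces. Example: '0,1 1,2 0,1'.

Collision at t=1/6: particles 1 and 2 swap velocities; positions: p0=3/2 p1=22/3 p2=22/3 p3=33/2; velocities now: v0=-3 v1=-4 v2=2 v3=-3
Collision at t=2: particles 2 and 3 swap velocities; positions: p0=-4 p1=0 p2=11 p3=11; velocities now: v0=-3 v1=-4 v2=-3 v3=2
Collision at t=6: particles 0 and 1 swap velocities; positions: p0=-16 p1=-16 p2=-1 p3=19; velocities now: v0=-4 v1=-3 v2=-3 v3=2

Answer: 1,2 2,3 0,1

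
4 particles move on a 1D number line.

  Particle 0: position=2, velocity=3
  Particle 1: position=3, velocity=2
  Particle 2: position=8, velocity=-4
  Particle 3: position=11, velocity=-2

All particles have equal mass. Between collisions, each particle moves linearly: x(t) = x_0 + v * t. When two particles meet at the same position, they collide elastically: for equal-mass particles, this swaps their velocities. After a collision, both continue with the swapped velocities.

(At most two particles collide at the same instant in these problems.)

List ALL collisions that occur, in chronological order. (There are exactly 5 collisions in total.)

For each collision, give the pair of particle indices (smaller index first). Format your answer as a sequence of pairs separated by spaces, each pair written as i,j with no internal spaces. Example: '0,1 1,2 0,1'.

Answer: 1,2 0,1 1,2 2,3 1,2

Derivation:
Collision at t=5/6: particles 1 and 2 swap velocities; positions: p0=9/2 p1=14/3 p2=14/3 p3=28/3; velocities now: v0=3 v1=-4 v2=2 v3=-2
Collision at t=6/7: particles 0 and 1 swap velocities; positions: p0=32/7 p1=32/7 p2=33/7 p3=65/7; velocities now: v0=-4 v1=3 v2=2 v3=-2
Collision at t=1: particles 1 and 2 swap velocities; positions: p0=4 p1=5 p2=5 p3=9; velocities now: v0=-4 v1=2 v2=3 v3=-2
Collision at t=9/5: particles 2 and 3 swap velocities; positions: p0=4/5 p1=33/5 p2=37/5 p3=37/5; velocities now: v0=-4 v1=2 v2=-2 v3=3
Collision at t=2: particles 1 and 2 swap velocities; positions: p0=0 p1=7 p2=7 p3=8; velocities now: v0=-4 v1=-2 v2=2 v3=3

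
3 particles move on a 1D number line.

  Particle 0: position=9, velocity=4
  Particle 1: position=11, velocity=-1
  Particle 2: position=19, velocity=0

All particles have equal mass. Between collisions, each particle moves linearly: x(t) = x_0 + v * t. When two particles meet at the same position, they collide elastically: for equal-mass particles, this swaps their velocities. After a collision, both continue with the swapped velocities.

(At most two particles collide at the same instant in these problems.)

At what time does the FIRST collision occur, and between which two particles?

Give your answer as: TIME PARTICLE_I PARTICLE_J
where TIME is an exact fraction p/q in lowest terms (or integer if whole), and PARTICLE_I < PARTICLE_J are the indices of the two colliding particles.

Answer: 2/5 0 1

Derivation:
Pair (0,1): pos 9,11 vel 4,-1 -> gap=2, closing at 5/unit, collide at t=2/5
Pair (1,2): pos 11,19 vel -1,0 -> not approaching (rel speed -1 <= 0)
Earliest collision: t=2/5 between 0 and 1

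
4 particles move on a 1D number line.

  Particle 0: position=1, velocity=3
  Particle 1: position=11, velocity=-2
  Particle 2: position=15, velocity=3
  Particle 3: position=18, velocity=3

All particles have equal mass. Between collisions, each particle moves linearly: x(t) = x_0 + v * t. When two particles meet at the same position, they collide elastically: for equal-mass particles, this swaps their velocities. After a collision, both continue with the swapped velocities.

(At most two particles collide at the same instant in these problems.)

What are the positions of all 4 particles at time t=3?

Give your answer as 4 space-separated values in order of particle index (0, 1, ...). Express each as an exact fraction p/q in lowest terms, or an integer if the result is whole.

Answer: 5 10 24 27

Derivation:
Collision at t=2: particles 0 and 1 swap velocities; positions: p0=7 p1=7 p2=21 p3=24; velocities now: v0=-2 v1=3 v2=3 v3=3
Advance to t=3 (no further collisions before then); velocities: v0=-2 v1=3 v2=3 v3=3; positions = 5 10 24 27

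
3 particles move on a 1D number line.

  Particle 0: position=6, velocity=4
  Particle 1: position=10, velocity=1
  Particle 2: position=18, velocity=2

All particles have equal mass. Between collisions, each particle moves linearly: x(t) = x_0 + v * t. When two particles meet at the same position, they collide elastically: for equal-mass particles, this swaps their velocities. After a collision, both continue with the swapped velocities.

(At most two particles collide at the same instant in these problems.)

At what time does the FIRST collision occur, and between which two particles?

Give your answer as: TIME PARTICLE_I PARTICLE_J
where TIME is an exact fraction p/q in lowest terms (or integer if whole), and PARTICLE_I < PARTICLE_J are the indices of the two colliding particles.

Pair (0,1): pos 6,10 vel 4,1 -> gap=4, closing at 3/unit, collide at t=4/3
Pair (1,2): pos 10,18 vel 1,2 -> not approaching (rel speed -1 <= 0)
Earliest collision: t=4/3 between 0 and 1

Answer: 4/3 0 1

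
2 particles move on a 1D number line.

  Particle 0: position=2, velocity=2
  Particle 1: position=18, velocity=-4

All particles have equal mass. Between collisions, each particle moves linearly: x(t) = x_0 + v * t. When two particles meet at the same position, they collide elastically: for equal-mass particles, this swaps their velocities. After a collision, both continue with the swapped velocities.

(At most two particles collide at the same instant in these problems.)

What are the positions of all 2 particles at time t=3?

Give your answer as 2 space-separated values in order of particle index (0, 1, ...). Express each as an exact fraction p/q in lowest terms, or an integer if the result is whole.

Collision at t=8/3: particles 0 and 1 swap velocities; positions: p0=22/3 p1=22/3; velocities now: v0=-4 v1=2
Advance to t=3 (no further collisions before then); velocities: v0=-4 v1=2; positions = 6 8

Answer: 6 8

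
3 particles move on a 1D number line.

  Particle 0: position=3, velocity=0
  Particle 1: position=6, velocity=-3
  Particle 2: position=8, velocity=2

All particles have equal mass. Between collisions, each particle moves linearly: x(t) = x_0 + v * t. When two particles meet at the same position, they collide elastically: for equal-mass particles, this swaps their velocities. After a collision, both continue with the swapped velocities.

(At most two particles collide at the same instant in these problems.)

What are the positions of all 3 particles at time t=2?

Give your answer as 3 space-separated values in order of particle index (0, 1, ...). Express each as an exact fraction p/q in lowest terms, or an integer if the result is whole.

Answer: 0 3 12

Derivation:
Collision at t=1: particles 0 and 1 swap velocities; positions: p0=3 p1=3 p2=10; velocities now: v0=-3 v1=0 v2=2
Advance to t=2 (no further collisions before then); velocities: v0=-3 v1=0 v2=2; positions = 0 3 12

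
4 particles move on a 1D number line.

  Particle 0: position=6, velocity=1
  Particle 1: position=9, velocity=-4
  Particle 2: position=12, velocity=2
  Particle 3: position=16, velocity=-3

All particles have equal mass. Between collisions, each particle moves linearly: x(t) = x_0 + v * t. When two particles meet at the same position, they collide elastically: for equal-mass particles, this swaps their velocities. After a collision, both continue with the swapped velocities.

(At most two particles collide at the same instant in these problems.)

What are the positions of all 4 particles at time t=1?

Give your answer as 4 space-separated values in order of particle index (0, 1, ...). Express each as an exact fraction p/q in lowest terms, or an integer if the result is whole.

Answer: 5 7 13 14

Derivation:
Collision at t=3/5: particles 0 and 1 swap velocities; positions: p0=33/5 p1=33/5 p2=66/5 p3=71/5; velocities now: v0=-4 v1=1 v2=2 v3=-3
Collision at t=4/5: particles 2 and 3 swap velocities; positions: p0=29/5 p1=34/5 p2=68/5 p3=68/5; velocities now: v0=-4 v1=1 v2=-3 v3=2
Advance to t=1 (no further collisions before then); velocities: v0=-4 v1=1 v2=-3 v3=2; positions = 5 7 13 14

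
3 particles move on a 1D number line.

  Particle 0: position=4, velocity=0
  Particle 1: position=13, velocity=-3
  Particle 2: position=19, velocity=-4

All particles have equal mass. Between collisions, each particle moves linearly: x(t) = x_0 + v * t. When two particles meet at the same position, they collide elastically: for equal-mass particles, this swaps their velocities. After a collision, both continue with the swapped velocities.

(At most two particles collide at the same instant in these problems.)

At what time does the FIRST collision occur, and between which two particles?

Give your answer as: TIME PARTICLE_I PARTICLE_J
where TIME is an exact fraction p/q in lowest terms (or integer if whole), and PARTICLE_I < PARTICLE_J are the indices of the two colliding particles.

Answer: 3 0 1

Derivation:
Pair (0,1): pos 4,13 vel 0,-3 -> gap=9, closing at 3/unit, collide at t=3
Pair (1,2): pos 13,19 vel -3,-4 -> gap=6, closing at 1/unit, collide at t=6
Earliest collision: t=3 between 0 and 1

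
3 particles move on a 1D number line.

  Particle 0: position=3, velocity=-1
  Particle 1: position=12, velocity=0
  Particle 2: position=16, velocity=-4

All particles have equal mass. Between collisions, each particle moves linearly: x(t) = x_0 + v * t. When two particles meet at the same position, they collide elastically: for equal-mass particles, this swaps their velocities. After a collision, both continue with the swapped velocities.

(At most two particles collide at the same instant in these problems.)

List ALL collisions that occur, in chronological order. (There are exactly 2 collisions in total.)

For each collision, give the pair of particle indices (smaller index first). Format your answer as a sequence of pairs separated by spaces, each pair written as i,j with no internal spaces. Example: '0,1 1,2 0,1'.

Collision at t=1: particles 1 and 2 swap velocities; positions: p0=2 p1=12 p2=12; velocities now: v0=-1 v1=-4 v2=0
Collision at t=13/3: particles 0 and 1 swap velocities; positions: p0=-4/3 p1=-4/3 p2=12; velocities now: v0=-4 v1=-1 v2=0

Answer: 1,2 0,1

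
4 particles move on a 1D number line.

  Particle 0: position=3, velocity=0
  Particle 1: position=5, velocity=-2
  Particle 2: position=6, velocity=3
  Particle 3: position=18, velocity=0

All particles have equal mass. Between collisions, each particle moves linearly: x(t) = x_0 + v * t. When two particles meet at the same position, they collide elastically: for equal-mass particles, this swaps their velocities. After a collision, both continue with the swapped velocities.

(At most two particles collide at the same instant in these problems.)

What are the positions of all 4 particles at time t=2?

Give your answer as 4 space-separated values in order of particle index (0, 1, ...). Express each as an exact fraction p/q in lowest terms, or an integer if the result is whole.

Answer: 1 3 12 18

Derivation:
Collision at t=1: particles 0 and 1 swap velocities; positions: p0=3 p1=3 p2=9 p3=18; velocities now: v0=-2 v1=0 v2=3 v3=0
Advance to t=2 (no further collisions before then); velocities: v0=-2 v1=0 v2=3 v3=0; positions = 1 3 12 18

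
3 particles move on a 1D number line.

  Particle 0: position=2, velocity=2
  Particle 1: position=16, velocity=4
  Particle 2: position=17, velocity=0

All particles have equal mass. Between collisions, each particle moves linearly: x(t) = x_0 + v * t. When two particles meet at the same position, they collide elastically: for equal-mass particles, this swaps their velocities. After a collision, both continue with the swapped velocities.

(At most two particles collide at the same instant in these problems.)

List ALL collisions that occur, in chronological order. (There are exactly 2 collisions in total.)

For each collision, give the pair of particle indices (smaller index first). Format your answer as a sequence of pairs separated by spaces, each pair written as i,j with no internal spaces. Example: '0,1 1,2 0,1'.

Collision at t=1/4: particles 1 and 2 swap velocities; positions: p0=5/2 p1=17 p2=17; velocities now: v0=2 v1=0 v2=4
Collision at t=15/2: particles 0 and 1 swap velocities; positions: p0=17 p1=17 p2=46; velocities now: v0=0 v1=2 v2=4

Answer: 1,2 0,1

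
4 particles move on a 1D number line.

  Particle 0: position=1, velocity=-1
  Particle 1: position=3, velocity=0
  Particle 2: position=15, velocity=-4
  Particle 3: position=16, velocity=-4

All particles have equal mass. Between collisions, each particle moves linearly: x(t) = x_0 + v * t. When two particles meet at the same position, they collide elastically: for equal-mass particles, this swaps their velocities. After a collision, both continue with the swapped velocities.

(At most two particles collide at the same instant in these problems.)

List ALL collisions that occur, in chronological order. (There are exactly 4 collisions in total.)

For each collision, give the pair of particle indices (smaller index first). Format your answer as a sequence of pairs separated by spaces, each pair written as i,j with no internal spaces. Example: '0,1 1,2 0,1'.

Answer: 1,2 2,3 0,1 1,2

Derivation:
Collision at t=3: particles 1 and 2 swap velocities; positions: p0=-2 p1=3 p2=3 p3=4; velocities now: v0=-1 v1=-4 v2=0 v3=-4
Collision at t=13/4: particles 2 and 3 swap velocities; positions: p0=-9/4 p1=2 p2=3 p3=3; velocities now: v0=-1 v1=-4 v2=-4 v3=0
Collision at t=14/3: particles 0 and 1 swap velocities; positions: p0=-11/3 p1=-11/3 p2=-8/3 p3=3; velocities now: v0=-4 v1=-1 v2=-4 v3=0
Collision at t=5: particles 1 and 2 swap velocities; positions: p0=-5 p1=-4 p2=-4 p3=3; velocities now: v0=-4 v1=-4 v2=-1 v3=0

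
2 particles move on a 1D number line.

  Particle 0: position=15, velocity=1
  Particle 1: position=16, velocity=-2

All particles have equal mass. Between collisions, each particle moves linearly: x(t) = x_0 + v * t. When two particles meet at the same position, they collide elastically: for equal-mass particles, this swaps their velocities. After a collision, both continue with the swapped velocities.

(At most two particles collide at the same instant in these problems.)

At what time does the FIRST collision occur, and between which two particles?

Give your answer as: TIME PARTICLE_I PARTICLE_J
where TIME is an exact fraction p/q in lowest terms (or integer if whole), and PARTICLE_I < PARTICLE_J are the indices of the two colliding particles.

Answer: 1/3 0 1

Derivation:
Pair (0,1): pos 15,16 vel 1,-2 -> gap=1, closing at 3/unit, collide at t=1/3
Earliest collision: t=1/3 between 0 and 1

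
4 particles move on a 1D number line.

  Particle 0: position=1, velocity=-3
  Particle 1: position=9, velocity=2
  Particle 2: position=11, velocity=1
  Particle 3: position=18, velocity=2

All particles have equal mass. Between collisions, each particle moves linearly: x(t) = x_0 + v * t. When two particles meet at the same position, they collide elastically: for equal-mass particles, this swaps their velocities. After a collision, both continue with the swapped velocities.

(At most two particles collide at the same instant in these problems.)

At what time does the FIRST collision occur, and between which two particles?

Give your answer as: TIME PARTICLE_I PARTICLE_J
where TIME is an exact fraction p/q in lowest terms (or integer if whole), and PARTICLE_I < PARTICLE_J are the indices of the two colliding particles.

Pair (0,1): pos 1,9 vel -3,2 -> not approaching (rel speed -5 <= 0)
Pair (1,2): pos 9,11 vel 2,1 -> gap=2, closing at 1/unit, collide at t=2
Pair (2,3): pos 11,18 vel 1,2 -> not approaching (rel speed -1 <= 0)
Earliest collision: t=2 between 1 and 2

Answer: 2 1 2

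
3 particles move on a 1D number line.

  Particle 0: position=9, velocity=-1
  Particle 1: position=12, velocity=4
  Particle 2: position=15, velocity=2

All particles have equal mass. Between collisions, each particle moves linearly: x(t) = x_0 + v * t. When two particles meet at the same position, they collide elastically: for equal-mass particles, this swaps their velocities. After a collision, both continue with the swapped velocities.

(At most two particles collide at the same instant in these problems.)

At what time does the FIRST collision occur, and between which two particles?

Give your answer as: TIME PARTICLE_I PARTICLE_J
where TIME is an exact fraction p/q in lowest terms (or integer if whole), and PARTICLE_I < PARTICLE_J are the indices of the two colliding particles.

Answer: 3/2 1 2

Derivation:
Pair (0,1): pos 9,12 vel -1,4 -> not approaching (rel speed -5 <= 0)
Pair (1,2): pos 12,15 vel 4,2 -> gap=3, closing at 2/unit, collide at t=3/2
Earliest collision: t=3/2 between 1 and 2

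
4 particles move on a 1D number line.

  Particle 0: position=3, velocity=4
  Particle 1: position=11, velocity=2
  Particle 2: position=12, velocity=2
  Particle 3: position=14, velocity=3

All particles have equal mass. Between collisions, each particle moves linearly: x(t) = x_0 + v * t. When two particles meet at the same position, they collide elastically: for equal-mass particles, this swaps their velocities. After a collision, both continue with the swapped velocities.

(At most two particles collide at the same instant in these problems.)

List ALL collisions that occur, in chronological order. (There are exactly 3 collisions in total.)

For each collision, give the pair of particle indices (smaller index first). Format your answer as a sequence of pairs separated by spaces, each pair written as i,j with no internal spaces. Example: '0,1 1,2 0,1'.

Collision at t=4: particles 0 and 1 swap velocities; positions: p0=19 p1=19 p2=20 p3=26; velocities now: v0=2 v1=4 v2=2 v3=3
Collision at t=9/2: particles 1 and 2 swap velocities; positions: p0=20 p1=21 p2=21 p3=55/2; velocities now: v0=2 v1=2 v2=4 v3=3
Collision at t=11: particles 2 and 3 swap velocities; positions: p0=33 p1=34 p2=47 p3=47; velocities now: v0=2 v1=2 v2=3 v3=4

Answer: 0,1 1,2 2,3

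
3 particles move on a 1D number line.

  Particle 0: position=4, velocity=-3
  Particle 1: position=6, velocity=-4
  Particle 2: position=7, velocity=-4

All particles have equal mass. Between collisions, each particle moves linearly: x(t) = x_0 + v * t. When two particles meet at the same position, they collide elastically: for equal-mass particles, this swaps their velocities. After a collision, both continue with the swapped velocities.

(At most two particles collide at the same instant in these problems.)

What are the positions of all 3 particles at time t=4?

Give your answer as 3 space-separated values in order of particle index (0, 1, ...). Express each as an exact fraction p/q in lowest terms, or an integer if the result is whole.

Answer: -10 -9 -8

Derivation:
Collision at t=2: particles 0 and 1 swap velocities; positions: p0=-2 p1=-2 p2=-1; velocities now: v0=-4 v1=-3 v2=-4
Collision at t=3: particles 1 and 2 swap velocities; positions: p0=-6 p1=-5 p2=-5; velocities now: v0=-4 v1=-4 v2=-3
Advance to t=4 (no further collisions before then); velocities: v0=-4 v1=-4 v2=-3; positions = -10 -9 -8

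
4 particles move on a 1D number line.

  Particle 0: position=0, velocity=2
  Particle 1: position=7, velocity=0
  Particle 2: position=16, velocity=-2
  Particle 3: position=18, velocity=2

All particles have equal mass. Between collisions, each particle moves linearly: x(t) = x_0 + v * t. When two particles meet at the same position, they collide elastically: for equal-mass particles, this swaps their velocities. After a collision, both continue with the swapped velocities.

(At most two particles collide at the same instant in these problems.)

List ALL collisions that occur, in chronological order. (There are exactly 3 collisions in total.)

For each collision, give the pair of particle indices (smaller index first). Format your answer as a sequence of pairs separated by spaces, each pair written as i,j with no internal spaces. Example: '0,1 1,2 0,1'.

Answer: 0,1 1,2 0,1

Derivation:
Collision at t=7/2: particles 0 and 1 swap velocities; positions: p0=7 p1=7 p2=9 p3=25; velocities now: v0=0 v1=2 v2=-2 v3=2
Collision at t=4: particles 1 and 2 swap velocities; positions: p0=7 p1=8 p2=8 p3=26; velocities now: v0=0 v1=-2 v2=2 v3=2
Collision at t=9/2: particles 0 and 1 swap velocities; positions: p0=7 p1=7 p2=9 p3=27; velocities now: v0=-2 v1=0 v2=2 v3=2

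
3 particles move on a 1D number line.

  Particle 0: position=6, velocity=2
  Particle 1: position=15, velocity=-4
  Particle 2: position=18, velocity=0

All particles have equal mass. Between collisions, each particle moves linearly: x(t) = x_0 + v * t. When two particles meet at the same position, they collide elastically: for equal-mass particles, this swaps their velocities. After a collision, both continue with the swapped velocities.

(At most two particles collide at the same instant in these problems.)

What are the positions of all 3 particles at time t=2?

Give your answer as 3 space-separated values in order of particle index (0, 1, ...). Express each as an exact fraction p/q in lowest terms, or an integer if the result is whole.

Collision at t=3/2: particles 0 and 1 swap velocities; positions: p0=9 p1=9 p2=18; velocities now: v0=-4 v1=2 v2=0
Advance to t=2 (no further collisions before then); velocities: v0=-4 v1=2 v2=0; positions = 7 10 18

Answer: 7 10 18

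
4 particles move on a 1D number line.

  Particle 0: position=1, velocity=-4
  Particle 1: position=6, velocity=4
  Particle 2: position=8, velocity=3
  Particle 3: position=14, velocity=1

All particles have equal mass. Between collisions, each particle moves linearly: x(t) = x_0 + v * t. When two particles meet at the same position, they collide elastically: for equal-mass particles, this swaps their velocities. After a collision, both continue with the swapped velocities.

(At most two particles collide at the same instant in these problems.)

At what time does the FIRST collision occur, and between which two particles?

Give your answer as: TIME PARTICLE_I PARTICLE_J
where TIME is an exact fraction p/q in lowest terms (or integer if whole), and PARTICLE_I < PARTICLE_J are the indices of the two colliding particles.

Pair (0,1): pos 1,6 vel -4,4 -> not approaching (rel speed -8 <= 0)
Pair (1,2): pos 6,8 vel 4,3 -> gap=2, closing at 1/unit, collide at t=2
Pair (2,3): pos 8,14 vel 3,1 -> gap=6, closing at 2/unit, collide at t=3
Earliest collision: t=2 between 1 and 2

Answer: 2 1 2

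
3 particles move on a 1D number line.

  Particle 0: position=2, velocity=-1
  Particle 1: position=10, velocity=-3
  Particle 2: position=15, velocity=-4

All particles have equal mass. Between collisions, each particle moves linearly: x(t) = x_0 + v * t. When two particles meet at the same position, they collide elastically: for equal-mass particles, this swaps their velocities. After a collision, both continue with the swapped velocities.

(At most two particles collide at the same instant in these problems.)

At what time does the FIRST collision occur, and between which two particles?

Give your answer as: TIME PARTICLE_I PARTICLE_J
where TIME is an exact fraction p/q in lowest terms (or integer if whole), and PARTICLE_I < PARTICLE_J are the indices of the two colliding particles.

Answer: 4 0 1

Derivation:
Pair (0,1): pos 2,10 vel -1,-3 -> gap=8, closing at 2/unit, collide at t=4
Pair (1,2): pos 10,15 vel -3,-4 -> gap=5, closing at 1/unit, collide at t=5
Earliest collision: t=4 between 0 and 1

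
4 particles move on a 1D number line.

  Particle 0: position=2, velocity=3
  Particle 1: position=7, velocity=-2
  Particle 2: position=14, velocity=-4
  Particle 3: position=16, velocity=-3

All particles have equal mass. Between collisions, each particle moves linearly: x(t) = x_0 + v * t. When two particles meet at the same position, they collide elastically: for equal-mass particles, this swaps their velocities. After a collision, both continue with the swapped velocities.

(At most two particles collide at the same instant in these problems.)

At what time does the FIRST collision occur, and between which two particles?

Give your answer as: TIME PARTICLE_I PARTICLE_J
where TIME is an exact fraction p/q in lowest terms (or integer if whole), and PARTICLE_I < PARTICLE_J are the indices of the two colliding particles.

Pair (0,1): pos 2,7 vel 3,-2 -> gap=5, closing at 5/unit, collide at t=1
Pair (1,2): pos 7,14 vel -2,-4 -> gap=7, closing at 2/unit, collide at t=7/2
Pair (2,3): pos 14,16 vel -4,-3 -> not approaching (rel speed -1 <= 0)
Earliest collision: t=1 between 0 and 1

Answer: 1 0 1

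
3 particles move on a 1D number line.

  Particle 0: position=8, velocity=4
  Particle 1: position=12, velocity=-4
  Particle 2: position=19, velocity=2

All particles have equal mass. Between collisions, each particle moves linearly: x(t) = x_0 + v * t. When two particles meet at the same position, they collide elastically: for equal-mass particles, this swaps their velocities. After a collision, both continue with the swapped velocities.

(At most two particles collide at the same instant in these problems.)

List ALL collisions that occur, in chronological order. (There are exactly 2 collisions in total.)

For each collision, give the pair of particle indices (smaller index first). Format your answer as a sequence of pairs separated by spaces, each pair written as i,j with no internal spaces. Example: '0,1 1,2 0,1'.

Collision at t=1/2: particles 0 and 1 swap velocities; positions: p0=10 p1=10 p2=20; velocities now: v0=-4 v1=4 v2=2
Collision at t=11/2: particles 1 and 2 swap velocities; positions: p0=-10 p1=30 p2=30; velocities now: v0=-4 v1=2 v2=4

Answer: 0,1 1,2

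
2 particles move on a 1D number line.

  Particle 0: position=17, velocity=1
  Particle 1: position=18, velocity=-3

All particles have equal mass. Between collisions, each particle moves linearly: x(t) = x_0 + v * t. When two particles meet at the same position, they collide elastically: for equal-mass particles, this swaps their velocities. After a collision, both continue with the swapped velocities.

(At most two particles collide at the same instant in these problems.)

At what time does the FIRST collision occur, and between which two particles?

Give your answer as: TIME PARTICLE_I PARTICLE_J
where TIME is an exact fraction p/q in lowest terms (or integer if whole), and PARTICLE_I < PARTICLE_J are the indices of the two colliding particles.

Answer: 1/4 0 1

Derivation:
Pair (0,1): pos 17,18 vel 1,-3 -> gap=1, closing at 4/unit, collide at t=1/4
Earliest collision: t=1/4 between 0 and 1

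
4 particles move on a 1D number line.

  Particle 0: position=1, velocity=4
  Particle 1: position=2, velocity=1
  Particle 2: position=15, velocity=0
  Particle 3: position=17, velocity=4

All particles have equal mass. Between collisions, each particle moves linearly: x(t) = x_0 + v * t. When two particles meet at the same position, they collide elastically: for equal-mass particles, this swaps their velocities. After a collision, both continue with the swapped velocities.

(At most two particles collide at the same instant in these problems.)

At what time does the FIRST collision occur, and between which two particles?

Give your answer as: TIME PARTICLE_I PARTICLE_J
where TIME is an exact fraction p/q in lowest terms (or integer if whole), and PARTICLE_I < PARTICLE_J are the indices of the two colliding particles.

Answer: 1/3 0 1

Derivation:
Pair (0,1): pos 1,2 vel 4,1 -> gap=1, closing at 3/unit, collide at t=1/3
Pair (1,2): pos 2,15 vel 1,0 -> gap=13, closing at 1/unit, collide at t=13
Pair (2,3): pos 15,17 vel 0,4 -> not approaching (rel speed -4 <= 0)
Earliest collision: t=1/3 between 0 and 1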